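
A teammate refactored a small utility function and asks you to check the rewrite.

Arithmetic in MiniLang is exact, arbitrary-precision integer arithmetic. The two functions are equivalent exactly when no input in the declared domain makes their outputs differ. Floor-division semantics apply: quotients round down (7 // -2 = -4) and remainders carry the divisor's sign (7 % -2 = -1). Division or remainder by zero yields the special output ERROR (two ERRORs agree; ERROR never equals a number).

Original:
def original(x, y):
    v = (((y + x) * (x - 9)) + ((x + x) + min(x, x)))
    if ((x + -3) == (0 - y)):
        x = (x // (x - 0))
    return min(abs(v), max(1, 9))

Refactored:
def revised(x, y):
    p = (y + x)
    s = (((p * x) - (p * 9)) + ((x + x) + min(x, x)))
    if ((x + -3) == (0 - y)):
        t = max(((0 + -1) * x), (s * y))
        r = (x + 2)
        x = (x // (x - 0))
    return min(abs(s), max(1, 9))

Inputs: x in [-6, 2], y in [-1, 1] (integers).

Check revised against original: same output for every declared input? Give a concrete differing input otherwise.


Although statement counts differ, and arithmetic usage differs, and min/max/abs usage differs, and constant usage differs, and local variable names differ, 27/27 inputs agree.
verdict: equivalent


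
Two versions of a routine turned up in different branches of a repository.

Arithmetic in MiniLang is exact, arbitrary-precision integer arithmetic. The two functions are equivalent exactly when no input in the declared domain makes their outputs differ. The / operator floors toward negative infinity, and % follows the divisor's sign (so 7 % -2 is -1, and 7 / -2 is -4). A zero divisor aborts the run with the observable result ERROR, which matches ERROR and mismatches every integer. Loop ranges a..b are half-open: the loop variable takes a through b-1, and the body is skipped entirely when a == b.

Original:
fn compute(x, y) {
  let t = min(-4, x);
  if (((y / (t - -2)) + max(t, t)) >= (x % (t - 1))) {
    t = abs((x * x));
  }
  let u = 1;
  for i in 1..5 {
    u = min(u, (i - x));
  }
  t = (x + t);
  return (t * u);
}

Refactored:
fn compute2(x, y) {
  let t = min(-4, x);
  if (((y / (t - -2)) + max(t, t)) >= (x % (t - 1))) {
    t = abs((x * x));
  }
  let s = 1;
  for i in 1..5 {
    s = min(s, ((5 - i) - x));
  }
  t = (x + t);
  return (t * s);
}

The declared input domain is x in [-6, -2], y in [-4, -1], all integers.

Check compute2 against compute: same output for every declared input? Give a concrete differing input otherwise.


Equivalent — the differences include arithmetic usage differs; also constant usage differs; also local variable names differ, yet no declared input distinguishes the two.
One worked example (x=-2, y=-1) — compute: t=-4, then (((y / (t - -2)) + max(t, t)) >= (x % (t - 1))) is false, then u=1, then (i=1), then u=1, then (i=2), then u=1, then (i=3), then u=1, then (i=4), then u=1, then t=-6, then returns -6; compute2: t=-4, then (((y / (t - -2)) + max(t, t)) >= (x % (t - 1))) is false, then s=1, then (i=1), then s=1, then (i=2), then s=1, then (i=3), then s=1, then (i=4), then s=1, then t=-6, then returns -6; agreement on -6.
Sweeping the whole domain (20 inputs) finds no disagreement.
verdict: equivalent


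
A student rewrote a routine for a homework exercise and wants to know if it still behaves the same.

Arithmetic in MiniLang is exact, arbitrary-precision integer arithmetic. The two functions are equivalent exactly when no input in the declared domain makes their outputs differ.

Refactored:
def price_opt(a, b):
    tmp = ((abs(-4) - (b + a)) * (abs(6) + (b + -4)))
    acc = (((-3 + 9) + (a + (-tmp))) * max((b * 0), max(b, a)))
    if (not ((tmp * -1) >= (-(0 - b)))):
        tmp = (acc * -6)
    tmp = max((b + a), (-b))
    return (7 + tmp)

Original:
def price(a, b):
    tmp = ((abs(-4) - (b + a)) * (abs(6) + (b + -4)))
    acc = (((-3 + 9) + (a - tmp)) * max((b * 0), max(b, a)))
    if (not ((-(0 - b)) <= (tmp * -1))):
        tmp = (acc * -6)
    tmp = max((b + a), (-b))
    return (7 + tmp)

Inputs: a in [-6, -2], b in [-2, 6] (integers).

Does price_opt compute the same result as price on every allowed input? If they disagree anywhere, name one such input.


The two are interchangeable: comparison usage differs, plus arithmetic usage differs, and every declared input agrees.
As a probe, take a=-5, b=4: price runs tmp=30, then acc=-116, then (not ((-(0 - b)) <= (tmp * -1))) is true, then tmp=696, then tmp=-1, then returns 6; price_opt runs tmp=30, then acc=-116, then (not ((tmp * -1) >= (-(0 - b)))) is true, then tmp=696, then tmp=-1, then returns 6; both end at 6.
Checked all 45 inputs in the declared domain: the outputs agree on every one.
verdict: equivalent


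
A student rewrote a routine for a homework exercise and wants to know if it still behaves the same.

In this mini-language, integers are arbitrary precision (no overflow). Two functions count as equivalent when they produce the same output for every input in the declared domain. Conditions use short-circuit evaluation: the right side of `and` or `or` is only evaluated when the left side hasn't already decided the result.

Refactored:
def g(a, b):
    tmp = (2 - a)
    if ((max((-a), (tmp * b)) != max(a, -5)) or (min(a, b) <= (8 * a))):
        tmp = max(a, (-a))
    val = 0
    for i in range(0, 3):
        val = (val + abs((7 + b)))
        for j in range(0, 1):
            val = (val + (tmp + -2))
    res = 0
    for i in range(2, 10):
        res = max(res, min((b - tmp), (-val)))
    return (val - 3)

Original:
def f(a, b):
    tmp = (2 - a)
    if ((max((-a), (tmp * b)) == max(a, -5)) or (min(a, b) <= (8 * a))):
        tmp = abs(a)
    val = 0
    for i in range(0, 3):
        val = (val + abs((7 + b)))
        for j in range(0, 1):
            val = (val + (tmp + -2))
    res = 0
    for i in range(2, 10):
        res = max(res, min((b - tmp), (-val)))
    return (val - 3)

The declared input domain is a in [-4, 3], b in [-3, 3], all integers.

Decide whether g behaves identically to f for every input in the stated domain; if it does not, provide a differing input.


Take a=-4, b=-3.
f: tmp becomes 6; next ((max((-a), (tmp * b)) == max(a, -5)) or (min(a, b) <= (8 * a))) evaluates to false; next val becomes 0; next at i=0:; next val becomes 4; next at j=0:; next val becomes 8; next at i=1:; next val becomes 12; next at j=0:; next val becomes 16; next at i=2:; next val becomes 20; next at j=0:; next val becomes 24; next res becomes 0; next at i=2:; next res becomes 0; next at i=3:; next res becomes 0; next at i=4:; next res becomes 0; next at i=5:; next res becomes 0; next at i=6:; next res becomes 0; next at i=7:; next res becomes 0; next at i=8:; next res becomes 0; next at i=9:; next res becomes 0; next final value 21
g: tmp becomes 6; next ((max((-a), (tmp * b)) != max(a, -5)) or (min(a, b) <= (8 * a))) evaluates to true; next tmp becomes 4; next val becomes 0; next at i=0:; next val becomes 4; next at j=0:; next val becomes 6; next at i=1:; next val becomes 10; next at j=0:; next val becomes 12; next at i=2:; next val becomes 16; next at j=0:; next val becomes 18; next res becomes 0; next at i=2:; next res becomes 0; next at i=3:; next res becomes 0; next at i=4:; next res becomes 0; next at i=5:; next res becomes 0; next at i=6:; next res becomes 0; next at i=7:; next res becomes 0; next at i=8:; next res becomes 0; next at i=9:; next res becomes 0; next final value 15
21 != 15, so the rewrite changes behavior.
verdict: not equivalent; witness: a=-4, b=-3


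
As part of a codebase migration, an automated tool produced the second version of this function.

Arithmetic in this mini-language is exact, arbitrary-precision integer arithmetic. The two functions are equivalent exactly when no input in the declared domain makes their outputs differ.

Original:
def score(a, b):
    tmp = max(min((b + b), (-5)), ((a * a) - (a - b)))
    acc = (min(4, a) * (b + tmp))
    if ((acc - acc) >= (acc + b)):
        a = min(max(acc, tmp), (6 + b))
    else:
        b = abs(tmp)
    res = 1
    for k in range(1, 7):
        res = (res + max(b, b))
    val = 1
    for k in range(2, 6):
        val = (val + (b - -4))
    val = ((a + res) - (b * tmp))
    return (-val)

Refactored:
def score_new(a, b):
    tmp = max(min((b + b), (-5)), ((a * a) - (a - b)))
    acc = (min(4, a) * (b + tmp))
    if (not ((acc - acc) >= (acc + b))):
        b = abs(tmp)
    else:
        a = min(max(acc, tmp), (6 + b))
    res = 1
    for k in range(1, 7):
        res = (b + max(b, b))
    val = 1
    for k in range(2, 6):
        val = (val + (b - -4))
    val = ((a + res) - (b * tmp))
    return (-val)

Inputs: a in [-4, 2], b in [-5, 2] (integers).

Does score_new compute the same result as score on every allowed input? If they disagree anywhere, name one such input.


Run the pair on a=-4, b=-5.
score: tmp = 15; acc = -40; ((acc - acc) >= (acc + b)) -> true; a = 1; res = 1; [k=1]; res = -4; [k=2]; res = -9; [k=3]; res = -14; [k=4]; res = -19; [k=5]; res = -24; [k=6]; res = -29; val = 1; [k=2]; val = 0; [k=3]; val = -1; [k=4]; val = -2; [k=5]; val = -3; val = 47; return -47
score_new: tmp = 15; acc = -40; (not ((acc - acc) >= (acc + b))) -> false; a = 1; res = 1; [k=1]; res = -10; [k=2]; res = -10; [k=3]; res = -10; [k=4]; res = -10; [k=5]; res = -10; [k=6]; res = -10; val = 1; [k=2]; val = 0; [k=3]; val = -1; [k=4]; val = -2; [k=5]; val = -3; val = 66; return -66
-47 and -66 differ, so these are not the same function on this domain.
verdict: not equivalent; witness: a=-4, b=-5


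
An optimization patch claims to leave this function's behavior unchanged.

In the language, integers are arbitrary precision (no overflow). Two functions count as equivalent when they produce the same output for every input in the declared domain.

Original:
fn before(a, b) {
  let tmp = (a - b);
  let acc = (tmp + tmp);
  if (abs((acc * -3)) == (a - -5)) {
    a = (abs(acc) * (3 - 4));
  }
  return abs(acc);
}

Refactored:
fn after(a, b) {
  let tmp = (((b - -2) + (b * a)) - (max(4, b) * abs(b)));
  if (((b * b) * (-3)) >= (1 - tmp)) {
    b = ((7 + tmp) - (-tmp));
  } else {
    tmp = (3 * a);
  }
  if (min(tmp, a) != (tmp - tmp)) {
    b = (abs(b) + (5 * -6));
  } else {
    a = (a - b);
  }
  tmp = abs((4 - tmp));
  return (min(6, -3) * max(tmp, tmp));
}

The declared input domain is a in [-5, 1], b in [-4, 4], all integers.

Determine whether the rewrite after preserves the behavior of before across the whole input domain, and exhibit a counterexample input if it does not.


At a=-5, b=-4: before gives 2, after gives -57.
verdict: not equivalent; witness: a=-5, b=-4


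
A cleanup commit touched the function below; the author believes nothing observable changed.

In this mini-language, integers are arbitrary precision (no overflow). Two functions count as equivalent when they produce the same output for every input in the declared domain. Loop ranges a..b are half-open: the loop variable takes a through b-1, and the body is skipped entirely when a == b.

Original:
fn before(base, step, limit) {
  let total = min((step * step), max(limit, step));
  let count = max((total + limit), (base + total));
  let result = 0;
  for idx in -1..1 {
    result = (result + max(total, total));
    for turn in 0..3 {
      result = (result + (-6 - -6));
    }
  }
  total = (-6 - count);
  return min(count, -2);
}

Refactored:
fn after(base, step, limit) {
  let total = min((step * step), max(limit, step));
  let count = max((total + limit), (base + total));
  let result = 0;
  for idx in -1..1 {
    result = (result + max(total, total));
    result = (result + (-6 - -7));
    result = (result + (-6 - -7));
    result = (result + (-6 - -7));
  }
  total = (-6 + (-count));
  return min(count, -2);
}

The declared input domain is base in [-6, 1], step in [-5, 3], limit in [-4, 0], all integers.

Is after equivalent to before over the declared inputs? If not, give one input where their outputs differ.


Although `-6` became `-7`, no input in the stated domain can expose it.
Tracing base=1, step=0, limit=-3: before: total := 0 | count := 1 | result := 0 | iter idx=-1: | result := 0 | iter turn=0: | result := 0 | iter turn=1: | result := 0 | iter turn=2: | result := 0 | iter idx=0: | result := 0 | iter turn=0: | result := 0 | iter turn=1: | result := 0 | iter turn=2: | result := 0 | total := -7 | result -2 | after: total := 0 | count := 1 | result := 0 | iter idx=-1: | result := 0 | result := 1 | result := 2 | result := 3 | iter idx=0: | result := 3 | result := 4 | result := 5 | result := 6 | total := -7 | result -2 — matching result -2.
Across all 360 domain points the two functions coincide.
verdict: equivalent


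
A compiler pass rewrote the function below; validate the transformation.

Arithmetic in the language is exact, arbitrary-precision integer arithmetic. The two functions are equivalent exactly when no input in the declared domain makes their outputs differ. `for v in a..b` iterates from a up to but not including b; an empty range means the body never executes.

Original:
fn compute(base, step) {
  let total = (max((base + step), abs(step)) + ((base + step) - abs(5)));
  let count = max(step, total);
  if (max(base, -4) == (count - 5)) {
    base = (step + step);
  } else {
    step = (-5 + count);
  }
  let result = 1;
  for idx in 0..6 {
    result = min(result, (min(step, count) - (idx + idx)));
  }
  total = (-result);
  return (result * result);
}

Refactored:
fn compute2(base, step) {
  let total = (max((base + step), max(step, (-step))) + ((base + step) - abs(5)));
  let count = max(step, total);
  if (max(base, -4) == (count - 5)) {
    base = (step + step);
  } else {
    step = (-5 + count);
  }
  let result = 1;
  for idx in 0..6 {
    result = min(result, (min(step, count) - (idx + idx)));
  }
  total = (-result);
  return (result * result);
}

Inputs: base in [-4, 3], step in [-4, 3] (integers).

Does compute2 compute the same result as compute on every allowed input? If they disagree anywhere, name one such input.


Behavior is preserved: although min/max/abs usage differs, the outputs never diverge.
Spot check at base=-3, step=0 — compute: total=-8, then count=0, then (max(base, -4) == (count - 5)) is false, then step=-5, then result=1, then (idx=0), then result=-5, then (idx=1), then result=-7, then (idx=2), then result=-9, then (idx=3), then result=-11, then (idx=4), then result=-13, then (idx=5), then result=-15, then total=15, then returns 225. compute2: total=-8, then count=0, then (max(base, -4) == (count - 5)) is false, then step=-5, then result=1, then (idx=0), then result=-5, then (idx=1), then result=-7, then (idx=2), then result=-9, then (idx=3), then result=-11, then (idx=4), then result=-13, then (idx=5), then result=-15, then total=15, then returns 225. Both give 225.
Every one of the 64 inputs gives matching results.
verdict: equivalent


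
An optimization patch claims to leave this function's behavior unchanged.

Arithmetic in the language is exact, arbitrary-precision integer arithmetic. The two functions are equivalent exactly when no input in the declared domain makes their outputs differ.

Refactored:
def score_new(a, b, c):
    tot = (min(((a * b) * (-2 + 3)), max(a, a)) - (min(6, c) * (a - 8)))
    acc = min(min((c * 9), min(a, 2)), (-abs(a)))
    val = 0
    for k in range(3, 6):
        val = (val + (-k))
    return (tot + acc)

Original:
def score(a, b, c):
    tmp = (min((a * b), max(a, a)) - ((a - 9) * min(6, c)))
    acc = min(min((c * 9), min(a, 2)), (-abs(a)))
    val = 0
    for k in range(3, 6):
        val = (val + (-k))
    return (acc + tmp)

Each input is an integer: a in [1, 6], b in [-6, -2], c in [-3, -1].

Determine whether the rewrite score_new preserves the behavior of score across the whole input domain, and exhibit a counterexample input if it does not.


There is a counterexample at a=1, b=-6, c=-3: -57 on one side, -54 on the other.
score: tmp = -30; acc = -27; val = 0; [k=3]; val = -3; [k=4]; val = -7; [k=5]; val = -12; return -57
score_new: tot = -27; acc = -27; val = 0; [k=3]; val = -3; [k=4]; val = -7; [k=5]; val = -12; return -54
verdict: not equivalent; witness: a=1, b=-6, c=-3


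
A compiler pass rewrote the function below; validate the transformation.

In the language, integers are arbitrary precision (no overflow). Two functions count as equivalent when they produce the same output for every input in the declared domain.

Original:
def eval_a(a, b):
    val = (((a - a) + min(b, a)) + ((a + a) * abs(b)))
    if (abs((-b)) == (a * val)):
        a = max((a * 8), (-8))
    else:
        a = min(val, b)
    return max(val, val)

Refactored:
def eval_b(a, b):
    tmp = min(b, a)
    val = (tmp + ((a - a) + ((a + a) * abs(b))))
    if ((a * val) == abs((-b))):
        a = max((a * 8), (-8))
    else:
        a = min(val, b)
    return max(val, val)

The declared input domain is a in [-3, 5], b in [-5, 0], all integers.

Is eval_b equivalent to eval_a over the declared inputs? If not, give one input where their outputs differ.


Reading the diff, among the changes: local variable names differ; statement counts differ.
Tracing a=1, b=-5: eval_a: val=5, then (abs((-b)) == (a * val)) is true, then a=8, then returns 5 | eval_b: tmp=-5, then val=5, then ((a * val) == abs((-b))) is true, then a=8, then returns 5 — matching result 5.
Every one of the 54 inputs gives matching results.
verdict: equivalent


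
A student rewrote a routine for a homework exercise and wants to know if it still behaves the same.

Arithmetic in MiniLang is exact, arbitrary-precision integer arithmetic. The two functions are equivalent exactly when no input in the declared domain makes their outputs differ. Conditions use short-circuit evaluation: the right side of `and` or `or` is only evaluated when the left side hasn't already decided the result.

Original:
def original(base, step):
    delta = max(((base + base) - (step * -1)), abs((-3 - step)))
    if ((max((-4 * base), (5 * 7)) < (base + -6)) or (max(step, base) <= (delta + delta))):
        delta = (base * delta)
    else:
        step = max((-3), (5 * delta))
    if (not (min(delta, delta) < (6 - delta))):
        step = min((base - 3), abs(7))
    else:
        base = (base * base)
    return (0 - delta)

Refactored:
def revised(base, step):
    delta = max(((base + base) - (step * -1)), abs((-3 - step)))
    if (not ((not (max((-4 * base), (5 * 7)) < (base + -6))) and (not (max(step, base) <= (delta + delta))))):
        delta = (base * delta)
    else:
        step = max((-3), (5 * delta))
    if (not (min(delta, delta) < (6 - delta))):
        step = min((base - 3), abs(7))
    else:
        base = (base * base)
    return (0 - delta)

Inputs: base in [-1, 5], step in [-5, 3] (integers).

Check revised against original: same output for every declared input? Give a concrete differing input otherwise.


Differences: boolean connective usage differs — yet all 63 inputs agree.
verdict: equivalent


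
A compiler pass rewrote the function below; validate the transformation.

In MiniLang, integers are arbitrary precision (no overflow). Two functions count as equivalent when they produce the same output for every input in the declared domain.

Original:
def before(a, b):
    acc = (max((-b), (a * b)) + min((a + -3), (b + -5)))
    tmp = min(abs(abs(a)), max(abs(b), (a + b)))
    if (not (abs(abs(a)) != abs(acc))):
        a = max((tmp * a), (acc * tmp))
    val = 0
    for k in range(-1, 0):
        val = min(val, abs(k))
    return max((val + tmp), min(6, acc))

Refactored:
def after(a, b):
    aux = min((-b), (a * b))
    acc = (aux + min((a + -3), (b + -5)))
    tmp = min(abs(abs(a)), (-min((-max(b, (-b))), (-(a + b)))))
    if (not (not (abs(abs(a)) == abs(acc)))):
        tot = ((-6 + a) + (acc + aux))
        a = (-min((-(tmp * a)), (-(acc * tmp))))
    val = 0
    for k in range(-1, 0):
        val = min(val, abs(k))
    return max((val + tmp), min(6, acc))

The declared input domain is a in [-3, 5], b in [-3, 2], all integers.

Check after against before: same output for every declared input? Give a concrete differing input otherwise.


These are not equivalent — on a=4, b=2 the outputs split (5 vs 4).
before: acc := 5 | tmp := 4 | (not (abs(abs(a)) != abs(acc))): false | val := 0 | iter k=-1: | val := 0 | result 5
after: aux := -2 | acc := -5 | tmp := 4 | (not (not (abs(abs(a)) == abs(acc)))): false | val := 0 | iter k=-1: | val := 0 | result 4
verdict: not equivalent; witness: a=4, b=2


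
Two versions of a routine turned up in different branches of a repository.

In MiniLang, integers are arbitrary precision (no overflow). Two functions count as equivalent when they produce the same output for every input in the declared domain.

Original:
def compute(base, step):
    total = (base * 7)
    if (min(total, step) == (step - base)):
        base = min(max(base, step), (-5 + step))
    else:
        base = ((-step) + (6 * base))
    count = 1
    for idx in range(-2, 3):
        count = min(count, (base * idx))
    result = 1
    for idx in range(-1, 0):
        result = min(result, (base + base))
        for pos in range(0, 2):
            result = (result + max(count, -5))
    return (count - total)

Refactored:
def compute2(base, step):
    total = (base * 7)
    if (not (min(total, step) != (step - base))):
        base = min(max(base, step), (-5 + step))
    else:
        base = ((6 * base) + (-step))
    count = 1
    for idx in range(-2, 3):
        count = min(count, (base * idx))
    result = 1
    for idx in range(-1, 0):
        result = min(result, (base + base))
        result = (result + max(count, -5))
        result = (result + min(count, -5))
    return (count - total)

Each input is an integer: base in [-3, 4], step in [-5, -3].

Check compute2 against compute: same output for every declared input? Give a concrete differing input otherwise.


Although `max(count, -5)` became `min(count, -5)`, no input in the stated domain can expose it; all 24 inputs agree.
verdict: equivalent


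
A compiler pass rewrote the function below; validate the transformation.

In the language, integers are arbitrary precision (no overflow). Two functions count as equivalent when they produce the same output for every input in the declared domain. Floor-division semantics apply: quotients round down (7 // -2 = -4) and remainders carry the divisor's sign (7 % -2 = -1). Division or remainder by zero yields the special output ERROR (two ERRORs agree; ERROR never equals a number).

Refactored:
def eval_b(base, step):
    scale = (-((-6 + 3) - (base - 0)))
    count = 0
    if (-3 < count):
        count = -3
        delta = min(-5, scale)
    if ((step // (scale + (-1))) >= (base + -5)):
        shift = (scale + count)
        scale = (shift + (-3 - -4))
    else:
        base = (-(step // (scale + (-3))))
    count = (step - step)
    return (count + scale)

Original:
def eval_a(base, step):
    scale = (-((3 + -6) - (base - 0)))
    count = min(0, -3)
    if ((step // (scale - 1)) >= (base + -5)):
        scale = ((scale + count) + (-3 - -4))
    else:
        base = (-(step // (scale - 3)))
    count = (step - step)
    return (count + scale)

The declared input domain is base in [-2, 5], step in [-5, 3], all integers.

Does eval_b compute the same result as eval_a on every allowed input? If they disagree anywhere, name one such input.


Side by side, the visible changes include: comparison usage differs; and local variable names differ; and statement counts differ; and branching structure differs; and constant usage differs; and arithmetic usage differs.
Spot check at base=4, step=3 — eval_a: scale becomes 7; next count becomes -3; next ((step // (scale - 1)) >= (base + -5)) evaluates to true; next scale becomes 5; next count becomes 0; next final value 5. eval_b: scale becomes 7; next count becomes 0; next (-3 < count) evaluates to true; next count becomes -3; next delta becomes -5; next ((step // (scale + (-1))) >= (base + -5)) evaluates to true; next shift becomes 4; next scale becomes 5; next count becomes 0; next final value 5. Both give 5.
Across all 72 domain points the two functions coincide.
verdict: equivalent


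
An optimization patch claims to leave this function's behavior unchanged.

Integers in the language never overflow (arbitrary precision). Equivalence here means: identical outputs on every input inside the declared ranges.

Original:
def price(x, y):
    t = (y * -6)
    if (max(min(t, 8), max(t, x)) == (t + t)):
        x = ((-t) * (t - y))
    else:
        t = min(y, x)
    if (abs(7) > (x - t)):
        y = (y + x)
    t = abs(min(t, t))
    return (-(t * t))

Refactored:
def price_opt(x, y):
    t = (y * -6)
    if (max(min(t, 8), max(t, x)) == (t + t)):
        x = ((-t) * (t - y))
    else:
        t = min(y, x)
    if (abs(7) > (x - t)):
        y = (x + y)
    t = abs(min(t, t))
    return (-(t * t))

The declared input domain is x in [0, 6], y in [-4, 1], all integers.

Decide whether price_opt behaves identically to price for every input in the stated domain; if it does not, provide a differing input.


Behavior is preserved: although same computation, different form, the outputs never diverge.
As a probe, take x=5, y=0: price runs t := 0 | (max(min(t, 8), max(t, x)) == (t + t)): false | t := 0 | (abs(7) > (x - t)): true | y := 5 | t := 0 | result 0; price_opt runs t := 0 | (max(min(t, 8), max(t, x)) == (t + t)): false | t := 0 | (abs(7) > (x - t)): true | y := 5 | t := 0 | result 0; both end at 0.
Across all 42 domain points the two functions coincide.
verdict: equivalent


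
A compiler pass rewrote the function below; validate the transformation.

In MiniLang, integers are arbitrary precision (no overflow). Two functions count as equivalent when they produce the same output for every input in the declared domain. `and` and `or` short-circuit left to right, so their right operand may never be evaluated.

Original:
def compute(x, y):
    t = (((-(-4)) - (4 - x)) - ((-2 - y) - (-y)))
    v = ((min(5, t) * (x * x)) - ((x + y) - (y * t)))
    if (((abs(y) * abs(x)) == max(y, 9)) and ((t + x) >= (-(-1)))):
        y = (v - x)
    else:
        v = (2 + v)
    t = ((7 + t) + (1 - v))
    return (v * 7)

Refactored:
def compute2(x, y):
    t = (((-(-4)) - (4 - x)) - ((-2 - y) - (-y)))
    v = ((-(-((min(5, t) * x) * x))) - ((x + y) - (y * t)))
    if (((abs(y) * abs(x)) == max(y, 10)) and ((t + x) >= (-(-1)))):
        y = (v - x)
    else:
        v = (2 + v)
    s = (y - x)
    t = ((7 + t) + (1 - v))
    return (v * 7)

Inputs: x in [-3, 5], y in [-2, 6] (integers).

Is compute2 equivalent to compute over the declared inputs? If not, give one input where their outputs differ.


Evaluate both at x=2, y=5.
compute: t = 4; v = 29; (((abs(y) * abs(x)) == max(y, 9)) and ((t + x) >= (-(-1)))) -> false; v = 31; t = -19; return 217
compute2: t = 4; v = 29; (((abs(y) * abs(x)) == max(y, 10)) and ((t + x) >= (-(-1)))) -> true; y = 27; s = 25; t = -17; return 203
217 against 203: the behavior changed.
verdict: not equivalent; witness: x=2, y=5


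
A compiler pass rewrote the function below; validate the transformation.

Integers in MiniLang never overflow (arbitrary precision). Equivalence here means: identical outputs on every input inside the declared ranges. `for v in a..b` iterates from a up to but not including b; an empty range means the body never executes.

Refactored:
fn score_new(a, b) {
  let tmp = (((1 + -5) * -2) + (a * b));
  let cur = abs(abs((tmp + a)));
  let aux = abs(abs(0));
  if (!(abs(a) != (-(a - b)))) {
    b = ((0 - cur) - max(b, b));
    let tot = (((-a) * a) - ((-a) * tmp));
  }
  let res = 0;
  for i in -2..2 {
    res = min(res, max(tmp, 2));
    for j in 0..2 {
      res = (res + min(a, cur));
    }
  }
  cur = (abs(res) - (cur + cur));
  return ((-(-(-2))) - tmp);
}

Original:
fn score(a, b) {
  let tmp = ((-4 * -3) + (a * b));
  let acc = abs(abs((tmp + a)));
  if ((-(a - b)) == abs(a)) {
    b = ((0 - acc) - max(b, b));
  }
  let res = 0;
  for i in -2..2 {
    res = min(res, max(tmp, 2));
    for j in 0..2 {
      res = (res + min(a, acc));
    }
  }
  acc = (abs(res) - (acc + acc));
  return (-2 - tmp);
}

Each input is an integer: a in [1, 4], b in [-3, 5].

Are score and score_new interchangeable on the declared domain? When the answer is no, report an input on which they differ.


There is a counterexample at a=1, b=-3: -11 on one side, -7 on the other.
score: tmp becomes 9; next acc becomes 10; next ((-(a - b)) == abs(a)) evaluates to false; next res becomes 0; next at i=-2:; next res becomes 0; next at j=0:; next res becomes 1; next at j=1:; next res becomes 2; next at i=-1:; next res becomes 2; next at j=0:; next res becomes 3; next at j=1:; next res becomes 4; next at i=0:; next res becomes 4; next at j=0:; next res becomes 5; next at j=1:; next res becomes 6; next at i=1:; next res becomes 6; next at j=0:; next res becomes 7; next at j=1:; next res becomes 8; next acc becomes -12; next final value -11
score_new: tmp becomes 5; next cur becomes 6; next aux becomes 0; next (!(abs(a) != (-(a - b)))) evaluates to false; next res becomes 0; next at i=-2:; next res becomes 0; next at j=0:; next res becomes 1; next at j=1:; next res becomes 2; next at i=-1:; next res becomes 2; next at j=0:; next res becomes 3; next at j=1:; next res becomes 4; next at i=0:; next res becomes 4; next at j=0:; next res becomes 5; next at j=1:; next res becomes 6; next at i=1:; next res becomes 5; next at j=0:; next res becomes 6; next at j=1:; next res becomes 7; next cur becomes -5; next final value -7
verdict: not equivalent; witness: a=1, b=-3


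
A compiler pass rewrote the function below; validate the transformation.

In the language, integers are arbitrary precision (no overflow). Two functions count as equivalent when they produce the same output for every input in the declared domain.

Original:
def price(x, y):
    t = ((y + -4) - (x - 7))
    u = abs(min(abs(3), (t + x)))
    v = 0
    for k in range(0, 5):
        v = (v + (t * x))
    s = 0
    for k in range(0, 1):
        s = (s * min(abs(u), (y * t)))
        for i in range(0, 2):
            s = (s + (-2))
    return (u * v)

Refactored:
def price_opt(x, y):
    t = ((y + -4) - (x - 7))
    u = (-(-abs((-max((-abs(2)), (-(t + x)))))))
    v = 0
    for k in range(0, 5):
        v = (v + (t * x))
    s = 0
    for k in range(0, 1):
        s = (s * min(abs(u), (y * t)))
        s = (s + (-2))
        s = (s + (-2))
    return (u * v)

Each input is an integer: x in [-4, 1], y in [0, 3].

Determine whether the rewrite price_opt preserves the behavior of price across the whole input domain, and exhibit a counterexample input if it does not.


The rewrite breaks on x=-4, y=0, where the results are -420 and -280.
price: t = 7; u = 3; v = 0; [k=0]; v = -28; [k=1]; v = -56; [k=2]; v = -84; [k=3]; v = -112; [k=4]; v = -140; s = 0; [k=0]; s = 0; [i=0]; s = -2; [i=1]; s = -4; return -420
price_opt: t = 7; u = 2; v = 0; [k=0]; v = -28; [k=1]; v = -56; [k=2]; v = -84; [k=3]; v = -112; [k=4]; v = -140; s = 0; [k=0]; s = 0; s = -2; s = -4; return -280
verdict: not equivalent; witness: x=-4, y=0


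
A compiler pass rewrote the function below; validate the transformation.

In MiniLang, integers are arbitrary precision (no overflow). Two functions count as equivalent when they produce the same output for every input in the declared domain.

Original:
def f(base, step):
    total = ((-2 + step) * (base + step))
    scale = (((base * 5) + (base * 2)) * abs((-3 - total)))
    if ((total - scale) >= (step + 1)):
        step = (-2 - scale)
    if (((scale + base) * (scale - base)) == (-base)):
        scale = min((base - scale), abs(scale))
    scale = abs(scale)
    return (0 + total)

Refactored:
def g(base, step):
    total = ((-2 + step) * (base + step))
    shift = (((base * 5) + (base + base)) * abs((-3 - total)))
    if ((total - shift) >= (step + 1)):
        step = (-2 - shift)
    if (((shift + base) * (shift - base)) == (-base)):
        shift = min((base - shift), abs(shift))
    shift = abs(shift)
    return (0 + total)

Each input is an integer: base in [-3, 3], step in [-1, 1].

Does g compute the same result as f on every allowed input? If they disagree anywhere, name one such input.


Behavior is preserved: although arithmetic usage differs; also constant usage differs; also local variable names differ, the outputs never diverge.
Spot check at base=-3, step=0 — f: total becomes 6; next scale becomes -189; next ((total - scale) >= (step + 1)) evaluates to true; next step becomes 187; next (((scale + base) * (scale - base)) == (-base)) evaluates to false; next scale becomes 189; next final value 6. g: total becomes 6; next shift becomes -189; next ((total - shift) >= (step + 1)) evaluates to true; next step becomes 187; next (((shift + base) * (shift - base)) == (-base)) evaluates to false; next shift becomes 189; next final value 6. Both give 6.
Every one of the 21 inputs gives matching results.
verdict: equivalent


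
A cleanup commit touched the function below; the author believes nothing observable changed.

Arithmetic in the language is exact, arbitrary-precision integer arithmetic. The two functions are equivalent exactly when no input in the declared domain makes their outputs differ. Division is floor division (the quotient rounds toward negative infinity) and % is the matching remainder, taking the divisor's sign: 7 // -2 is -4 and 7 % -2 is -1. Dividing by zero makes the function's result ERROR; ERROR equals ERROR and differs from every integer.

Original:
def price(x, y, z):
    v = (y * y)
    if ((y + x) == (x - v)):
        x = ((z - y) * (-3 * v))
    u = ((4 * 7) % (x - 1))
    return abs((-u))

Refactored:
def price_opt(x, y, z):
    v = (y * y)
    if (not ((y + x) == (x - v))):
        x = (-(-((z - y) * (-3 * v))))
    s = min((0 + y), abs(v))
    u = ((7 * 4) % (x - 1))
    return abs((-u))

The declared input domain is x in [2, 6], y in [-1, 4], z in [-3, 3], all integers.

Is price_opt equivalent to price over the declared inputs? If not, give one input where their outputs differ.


Run the pair on x=2, y=-1, z=-3.
price: v becomes 1; next ((y + x) == (x - v)) evaluates to true; next x becomes 6; next u becomes 3; next final value 3
price_opt: v becomes 1; next (not ((y + x) == (x - v))) evaluates to false; next s becomes -1; next u becomes 0; next final value 0
3 != 0, so the rewrite changes behavior.
verdict: not equivalent; witness: x=2, y=-1, z=-3


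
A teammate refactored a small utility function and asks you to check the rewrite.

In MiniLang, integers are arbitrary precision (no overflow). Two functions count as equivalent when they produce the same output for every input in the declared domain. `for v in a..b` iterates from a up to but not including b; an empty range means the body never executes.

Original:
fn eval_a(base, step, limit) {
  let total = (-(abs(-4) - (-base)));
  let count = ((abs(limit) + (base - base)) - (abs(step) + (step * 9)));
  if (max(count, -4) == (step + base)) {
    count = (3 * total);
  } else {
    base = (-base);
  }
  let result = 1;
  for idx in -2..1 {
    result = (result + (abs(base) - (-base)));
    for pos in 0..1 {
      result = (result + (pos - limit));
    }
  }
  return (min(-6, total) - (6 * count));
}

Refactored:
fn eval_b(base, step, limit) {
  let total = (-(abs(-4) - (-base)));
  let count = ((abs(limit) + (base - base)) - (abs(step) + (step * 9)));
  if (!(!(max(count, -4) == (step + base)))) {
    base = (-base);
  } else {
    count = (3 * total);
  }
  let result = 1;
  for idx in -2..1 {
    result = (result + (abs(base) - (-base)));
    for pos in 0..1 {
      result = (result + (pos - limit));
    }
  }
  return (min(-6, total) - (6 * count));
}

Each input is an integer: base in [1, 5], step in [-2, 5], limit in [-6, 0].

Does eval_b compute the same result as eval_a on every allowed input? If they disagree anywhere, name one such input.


Take base=1, step=-2, limit=-6.
eval_a: total = -5; count = 22; (max(count, -4) == (step + base)) -> false; base = -1; result = 1; [idx=-2]; result = 1; [pos=0]; result = 7; [idx=-1]; result = 7; [pos=0]; result = 13; [idx=0]; result = 13; [pos=0]; result = 19; return -138
eval_b: total = -5; count = 22; (!(!(max(count, -4) == (step + base)))) -> false; count = -15; result = 1; [idx=-2]; result = 3; [pos=0]; result = 9; [idx=-1]; result = 11; [pos=0]; result = 17; [idx=0]; result = 19; [pos=0]; result = 25; return 84
-138 and 84 differ, so these are not the same function on this domain.
verdict: not equivalent; witness: base=1, step=-2, limit=-6


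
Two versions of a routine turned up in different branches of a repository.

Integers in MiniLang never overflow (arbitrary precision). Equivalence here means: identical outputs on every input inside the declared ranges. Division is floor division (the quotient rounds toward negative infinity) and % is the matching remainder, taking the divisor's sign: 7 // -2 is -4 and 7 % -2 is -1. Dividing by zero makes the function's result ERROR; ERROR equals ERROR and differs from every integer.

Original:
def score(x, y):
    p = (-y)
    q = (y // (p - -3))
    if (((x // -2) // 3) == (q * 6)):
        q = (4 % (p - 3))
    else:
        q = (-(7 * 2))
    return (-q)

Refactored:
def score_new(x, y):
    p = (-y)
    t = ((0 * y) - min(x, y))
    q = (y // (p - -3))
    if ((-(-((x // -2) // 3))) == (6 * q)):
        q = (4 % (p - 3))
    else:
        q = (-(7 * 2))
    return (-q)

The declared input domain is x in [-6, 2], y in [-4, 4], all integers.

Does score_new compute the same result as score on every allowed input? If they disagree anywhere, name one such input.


Changes here: statement counts differ, and local variable names differ, and constant usage differs, and arithmetic usage differs, and min/max/abs usage differs; the full 81-point sweep finds no disagreement.
verdict: equivalent


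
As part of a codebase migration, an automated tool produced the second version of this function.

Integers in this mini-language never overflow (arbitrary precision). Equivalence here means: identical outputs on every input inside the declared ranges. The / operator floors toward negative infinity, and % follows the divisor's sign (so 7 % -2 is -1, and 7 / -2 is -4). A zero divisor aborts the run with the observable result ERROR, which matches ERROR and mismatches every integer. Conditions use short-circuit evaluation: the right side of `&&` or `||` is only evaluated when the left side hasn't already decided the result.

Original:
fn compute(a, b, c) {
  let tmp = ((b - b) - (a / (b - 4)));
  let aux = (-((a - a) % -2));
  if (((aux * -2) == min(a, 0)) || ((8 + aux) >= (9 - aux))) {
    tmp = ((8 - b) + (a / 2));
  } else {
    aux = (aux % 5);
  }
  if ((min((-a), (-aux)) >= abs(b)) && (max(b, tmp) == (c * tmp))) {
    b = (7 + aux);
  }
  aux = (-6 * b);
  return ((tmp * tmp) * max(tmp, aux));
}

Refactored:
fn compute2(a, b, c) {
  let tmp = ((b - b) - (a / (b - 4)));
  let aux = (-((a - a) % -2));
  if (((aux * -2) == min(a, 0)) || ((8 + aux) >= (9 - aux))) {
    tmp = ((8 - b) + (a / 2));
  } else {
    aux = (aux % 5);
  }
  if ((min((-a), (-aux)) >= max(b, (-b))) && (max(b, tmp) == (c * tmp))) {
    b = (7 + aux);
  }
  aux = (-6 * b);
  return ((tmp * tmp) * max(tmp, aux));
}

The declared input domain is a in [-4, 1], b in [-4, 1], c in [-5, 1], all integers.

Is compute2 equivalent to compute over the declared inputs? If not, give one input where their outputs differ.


Equivalent — the differences include min/max/abs usage differs, yet no declared input distinguishes the two.
One worked example (a=-3, b=-4, c=-4) — compute: tmp becomes 0; next aux becomes 0; next (((aux * -2) == min(a, 0)) || ((8 + aux) >= (9 - aux))) evaluates to false; next aux becomes 0; next ((min((-a), (-aux)) >= abs(b)) && (max(b, tmp) == (c * tmp))) evaluates to false; next aux becomes 24; next final value 0; compute2: tmp becomes 0; next aux becomes 0; next (((aux * -2) == min(a, 0)) || ((8 + aux) >= (9 - aux))) evaluates to false; next aux becomes 0; next ((min((-a), (-aux)) >= max(b, (-b))) && (max(b, tmp) == (c * tmp))) evaluates to false; next aux becomes 24; next final value 0; agreement on 0.
An exhaustive pass over the 252 declared inputs shows identical outputs.
verdict: equivalent


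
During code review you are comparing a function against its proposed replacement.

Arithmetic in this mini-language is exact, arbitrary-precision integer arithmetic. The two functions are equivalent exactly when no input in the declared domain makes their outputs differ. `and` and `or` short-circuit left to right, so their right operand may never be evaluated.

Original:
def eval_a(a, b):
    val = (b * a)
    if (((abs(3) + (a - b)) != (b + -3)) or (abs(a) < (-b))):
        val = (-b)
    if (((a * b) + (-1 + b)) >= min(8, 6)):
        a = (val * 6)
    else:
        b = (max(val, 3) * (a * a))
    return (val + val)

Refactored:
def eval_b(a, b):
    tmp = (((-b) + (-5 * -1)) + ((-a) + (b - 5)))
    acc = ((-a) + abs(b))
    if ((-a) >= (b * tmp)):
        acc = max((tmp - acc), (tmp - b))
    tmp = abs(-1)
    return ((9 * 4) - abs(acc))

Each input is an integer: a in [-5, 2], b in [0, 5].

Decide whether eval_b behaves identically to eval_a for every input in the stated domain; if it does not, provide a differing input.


Take a=-5, b=0.
eval_a: val = 0; (((abs(3) + (a - b)) != (b + -3)) or (abs(a) < (-b))) -> true; val = 0; (((a * b) + (-1 + b)) >= min(8, 6)) -> false; b = 75; return 0
eval_b: tmp = 5; acc = 5; ((-a) >= (b * tmp)) -> true; acc = 5; tmp = 1; return 31
0 vs 31 — the two versions disagree here.
verdict: not equivalent; witness: a=-5, b=0
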